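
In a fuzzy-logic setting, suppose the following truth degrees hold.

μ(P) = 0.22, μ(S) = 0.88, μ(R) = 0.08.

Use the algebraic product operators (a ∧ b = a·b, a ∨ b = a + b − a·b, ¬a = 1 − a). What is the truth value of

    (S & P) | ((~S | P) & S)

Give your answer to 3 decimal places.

0.416

S & P = a·b on (0.8800, 0.2200) = 0.1936
~S = 1 − 0.8800 = 0.1200
~S | P = a + b − a·b on (0.1200, 0.2200) = 0.3136
(~S | P) & S = a·b on (0.3136, 0.8800) = 0.2760
(S & P) | ((~S | P) & S) = a + b − a·b on (0.1936, 0.2760) = 0.4161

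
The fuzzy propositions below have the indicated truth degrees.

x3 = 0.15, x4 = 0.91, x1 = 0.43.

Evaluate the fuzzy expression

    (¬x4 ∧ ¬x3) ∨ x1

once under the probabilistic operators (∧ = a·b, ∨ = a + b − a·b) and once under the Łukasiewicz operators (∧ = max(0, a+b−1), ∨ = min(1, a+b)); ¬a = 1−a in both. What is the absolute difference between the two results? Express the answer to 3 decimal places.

Under probabilistic:
  ¬x4 = 1 − 0.9100 = 0.0900
  ¬x3 = 1 − 0.1500 = 0.8500
  ¬x4 ∧ ¬x3 = a·b on (0.0900, 0.8500) = 0.0765
  (¬x4 ∧ ¬x3) ∨ x1 = a + b − a·b on (0.0765, 0.4300) = 0.4736
  → value = 0.4736
Under Łukasiewicz:
  ¬x4 = 1 − 0.91 = 0.09
  ¬x3 = 1 − 0.15 = 0.85
  ¬x4 ∧ ¬x3 = max(0, a+b−1) on (0.09, 0.85) = 0.00
  (¬x4 ∧ ¬x3) ∨ x1 = min(1, a+b) on (0.00, 0.43) = 0.43
  → value = 0.4300
|0.4736 − 0.4300| = 0.044

0.044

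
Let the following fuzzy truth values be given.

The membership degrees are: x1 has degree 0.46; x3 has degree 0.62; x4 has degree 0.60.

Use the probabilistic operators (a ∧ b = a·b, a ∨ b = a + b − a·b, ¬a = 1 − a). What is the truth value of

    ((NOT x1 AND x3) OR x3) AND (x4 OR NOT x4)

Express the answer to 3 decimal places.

0.568

NOT x1 = 1 − 0.4600 = 0.5400
NOT x1 AND x3 = a·b on (0.5400, 0.6200) = 0.3348
(NOT x1 AND x3) OR x3 = a + b − a·b on (0.3348, 0.6200) = 0.7472
NOT x4 = 1 − 0.6000 = 0.4000
x4 OR NOT x4 = a + b − a·b on (0.6000, 0.4000) = 0.7600
((NOT x1 AND x3) OR x3) AND (x4 OR NOT x4) = a·b on (0.7472, 0.7600) = 0.5679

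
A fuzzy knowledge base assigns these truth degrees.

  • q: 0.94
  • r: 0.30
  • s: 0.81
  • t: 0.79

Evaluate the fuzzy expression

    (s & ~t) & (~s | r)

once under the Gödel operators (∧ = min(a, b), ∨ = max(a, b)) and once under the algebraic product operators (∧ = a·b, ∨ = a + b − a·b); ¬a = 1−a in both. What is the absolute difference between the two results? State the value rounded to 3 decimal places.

0.136

Under Gödel:
  ~t = 1 − 0.79 = 0.21
  s & ~t = min(a, b) on (0.81, 0.21) = 0.21
  ~s = 1 − 0.81 = 0.19
  ~s | r = max(a, b) on (0.19, 0.30) = 0.30
  (s & ~t) & (~s | r) = min(a, b) on (0.21, 0.30) = 0.21
  → value = 0.2100
Under algebraic product:
  ~t = 1 − 0.7900 = 0.2100
  s & ~t = a·b on (0.8100, 0.2100) = 0.1701
  ~s = 1 − 0.8100 = 0.1900
  ~s | r = a + b − a·b on (0.1900, 0.3000) = 0.4330
  (s & ~t) & (~s | r) = a·b on (0.1701, 0.4330) = 0.0737
  → value = 0.0737
|0.2100 − 0.0737| = 0.136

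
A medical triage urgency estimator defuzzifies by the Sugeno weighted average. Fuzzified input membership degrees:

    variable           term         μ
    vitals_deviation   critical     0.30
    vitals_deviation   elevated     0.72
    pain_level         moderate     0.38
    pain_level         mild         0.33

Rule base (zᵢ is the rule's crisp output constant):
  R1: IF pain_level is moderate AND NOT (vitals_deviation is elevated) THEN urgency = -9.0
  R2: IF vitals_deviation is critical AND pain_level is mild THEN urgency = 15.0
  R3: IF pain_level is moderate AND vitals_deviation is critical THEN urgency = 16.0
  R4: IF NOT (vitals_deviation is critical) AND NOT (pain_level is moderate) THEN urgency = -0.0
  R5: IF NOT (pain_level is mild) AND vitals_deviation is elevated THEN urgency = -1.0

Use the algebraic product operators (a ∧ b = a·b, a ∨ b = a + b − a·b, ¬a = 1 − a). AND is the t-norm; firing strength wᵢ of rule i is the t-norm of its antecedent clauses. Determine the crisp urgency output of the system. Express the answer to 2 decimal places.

R1 (z=-9.0): moderate=0.38, ¬elevated=1−0.72=0.28; AND[a·b] → w = 0.1064
R2 (z=15.0): critical=0.30, mild=0.33; AND[a·b] → w = 0.0990
R3 (z=16.0): moderate=0.38, critical=0.30; AND[a·b] → w = 0.1140
R4 (z=-0.0): ¬critical=1−0.30=0.70, ¬moderate=1−0.38=0.62; AND[a·b] → w = 0.4340
R5 (z=-1.0): ¬mild=1−0.33=0.67, elevated=0.72; AND[a·b] → w = 0.4824
Weighted average = (0.1064·-9.0 + 0.0990·15.0 + 0.1140·16.0 + 0.4340·-0.0 + 0.4824·-1.0) / (0.1064 + 0.0990 + 0.1140 + 0.4340 + 0.4824)
  = 1.8690 / 1.2358 = 1.51

1.51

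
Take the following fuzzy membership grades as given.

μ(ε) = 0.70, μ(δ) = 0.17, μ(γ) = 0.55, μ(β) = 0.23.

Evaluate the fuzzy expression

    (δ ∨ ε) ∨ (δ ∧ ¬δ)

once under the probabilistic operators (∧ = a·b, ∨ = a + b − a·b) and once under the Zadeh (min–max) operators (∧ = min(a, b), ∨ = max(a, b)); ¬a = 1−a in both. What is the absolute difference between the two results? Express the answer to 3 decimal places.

Under probabilistic:
  δ ∨ ε = a + b − a·b on (0.1700, 0.7000) = 0.7510
  ¬δ = 1 − 0.1700 = 0.8300
  δ ∧ ¬δ = a·b on (0.1700, 0.8300) = 0.1411
  (δ ∨ ε) ∨ (δ ∧ ¬δ) = a + b − a·b on (0.7510, 0.1411) = 0.7861
  → value = 0.7861
Under Zadeh (min–max):
  δ ∨ ε = max(a, b) on (0.17, 0.70) = 0.70
  ¬δ = 1 − 0.17 = 0.83
  δ ∧ ¬δ = min(a, b) on (0.17, 0.83) = 0.17
  (δ ∨ ε) ∨ (δ ∧ ¬δ) = max(a, b) on (0.70, 0.17) = 0.70
  → value = 0.7000
|0.7861 − 0.7000| = 0.086

0.086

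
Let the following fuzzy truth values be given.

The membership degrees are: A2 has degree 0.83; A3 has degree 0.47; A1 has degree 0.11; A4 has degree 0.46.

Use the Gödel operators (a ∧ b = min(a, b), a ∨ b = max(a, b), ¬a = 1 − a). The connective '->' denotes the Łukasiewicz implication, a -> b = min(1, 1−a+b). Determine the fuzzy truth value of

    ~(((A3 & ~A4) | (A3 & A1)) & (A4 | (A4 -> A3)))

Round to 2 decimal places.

~A4 = 1 − 0.46 = 0.54
A3 & ~A4 = min(a, b) on (0.47, 0.54) = 0.47
A3 & A1 = min(a, b) on (0.47, 0.11) = 0.11
(A3 & ~A4) | (A3 & A1) = max(a, b) on (0.47, 0.11) = 0.47
A4 -> A3  [Łukasiewicz: min(1, 1−a+b)] with a=0.46, b=0.47 → 1.00
A4 | (A4 -> A3) = max(a, b) on (0.46, 1.00) = 1.00
((A3 & ~A4) | (A3 & A1)) & (A4 | (A4 -> A3)) = min(a, b) on (0.47, 1.00) = 0.47
~(((A3 & ~A4) | (A3 & A1)) & (A4 | (A4 -> A3))) = 1 − 0.47 = 0.53

0.53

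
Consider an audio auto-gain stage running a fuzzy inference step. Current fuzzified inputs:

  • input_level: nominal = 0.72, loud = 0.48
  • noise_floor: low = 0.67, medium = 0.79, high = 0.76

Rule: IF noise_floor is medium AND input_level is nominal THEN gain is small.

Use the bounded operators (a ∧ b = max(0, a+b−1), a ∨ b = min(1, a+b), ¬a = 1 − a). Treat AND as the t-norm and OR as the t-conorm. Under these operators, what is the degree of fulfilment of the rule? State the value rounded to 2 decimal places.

firing strength: medium=0.79, nominal=0.72; AND[max(0, a+b−1)] → w = 0.51

0.51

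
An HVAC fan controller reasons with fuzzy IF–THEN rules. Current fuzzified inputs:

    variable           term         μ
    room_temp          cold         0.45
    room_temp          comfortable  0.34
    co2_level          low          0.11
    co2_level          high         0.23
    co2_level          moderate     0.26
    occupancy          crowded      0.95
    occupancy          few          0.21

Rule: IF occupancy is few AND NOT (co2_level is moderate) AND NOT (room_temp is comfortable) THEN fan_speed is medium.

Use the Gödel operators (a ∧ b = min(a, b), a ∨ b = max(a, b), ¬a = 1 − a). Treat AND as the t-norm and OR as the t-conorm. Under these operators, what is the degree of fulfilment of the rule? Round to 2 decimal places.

0.21

firing strength: few=0.21, ¬moderate=1−0.26=0.74, ¬comfortable=1−0.34=0.66; AND[min(a, b)] → w = 0.21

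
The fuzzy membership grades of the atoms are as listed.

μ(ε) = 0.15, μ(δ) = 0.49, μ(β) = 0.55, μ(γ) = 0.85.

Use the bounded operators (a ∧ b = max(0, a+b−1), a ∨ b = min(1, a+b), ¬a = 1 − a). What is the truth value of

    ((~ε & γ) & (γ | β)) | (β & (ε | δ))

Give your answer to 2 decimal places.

0.89

~ε = 1 − 0.15 = 0.85
~ε & γ = max(0, a+b−1) on (0.85, 0.85) = 0.70
γ | β = min(1, a+b) on (0.85, 0.55) = 1.00
(~ε & γ) & (γ | β) = max(0, a+b−1) on (0.70, 1.00) = 0.70
ε | δ = min(1, a+b) on (0.15, 0.49) = 0.64
β & (ε | δ) = max(0, a+b−1) on (0.55, 0.64) = 0.19
((~ε & γ) & (γ | β)) | (β & (ε | δ)) = min(1, a+b) on (0.70, 0.19) = 0.89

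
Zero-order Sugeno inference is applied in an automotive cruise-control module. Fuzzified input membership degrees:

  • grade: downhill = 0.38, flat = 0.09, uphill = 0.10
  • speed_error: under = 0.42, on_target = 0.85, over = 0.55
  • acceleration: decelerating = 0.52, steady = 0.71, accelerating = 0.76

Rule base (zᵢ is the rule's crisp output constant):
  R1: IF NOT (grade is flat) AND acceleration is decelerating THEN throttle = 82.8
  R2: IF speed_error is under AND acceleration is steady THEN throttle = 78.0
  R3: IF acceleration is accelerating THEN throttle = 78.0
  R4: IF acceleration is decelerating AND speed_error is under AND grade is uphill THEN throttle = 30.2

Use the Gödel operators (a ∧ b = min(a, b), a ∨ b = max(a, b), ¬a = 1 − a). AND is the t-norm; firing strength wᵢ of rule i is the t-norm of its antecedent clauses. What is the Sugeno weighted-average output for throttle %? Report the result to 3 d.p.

76.731

R1 (z=82.8): ¬flat=1−0.09=0.91, decelerating=0.52; AND[min(a, b)] → w = 0.52
R2 (z=78.0): under=0.42, steady=0.71; AND[min(a, b)] → w = 0.42
R3 (z=78.0): accelerating=0.76 → w = 0.76
R4 (z=30.2): decelerating=0.52, under=0.42, uphill=0.10; AND[min(a, b)] → w = 0.10
Weighted average = (0.52·82.8 + 0.42·78.0 + 0.76·78.0 + 0.10·30.2) / (0.52 + 0.42 + 0.76 + 0.10)
  = 138.1160 / 1.8000 = 76.731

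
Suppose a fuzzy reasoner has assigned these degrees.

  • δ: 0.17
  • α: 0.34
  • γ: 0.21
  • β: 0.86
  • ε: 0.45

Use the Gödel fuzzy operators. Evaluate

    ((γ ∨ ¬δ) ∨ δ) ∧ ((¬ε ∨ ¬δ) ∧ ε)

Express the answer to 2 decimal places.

0.45

¬δ = 1 − 0.17 = 0.83
γ ∨ ¬δ = max(a, b) on (0.21, 0.83) = 0.83
(γ ∨ ¬δ) ∨ δ = max(a, b) on (0.83, 0.17) = 0.83
¬ε = 1 − 0.45 = 0.55
¬δ = 1 − 0.17 = 0.83
¬ε ∨ ¬δ = max(a, b) on (0.55, 0.83) = 0.83
(¬ε ∨ ¬δ) ∧ ε = min(a, b) on (0.83, 0.45) = 0.45
((γ ∨ ¬δ) ∨ δ) ∧ ((¬ε ∨ ¬δ) ∧ ε) = min(a, b) on (0.83, 0.45) = 0.45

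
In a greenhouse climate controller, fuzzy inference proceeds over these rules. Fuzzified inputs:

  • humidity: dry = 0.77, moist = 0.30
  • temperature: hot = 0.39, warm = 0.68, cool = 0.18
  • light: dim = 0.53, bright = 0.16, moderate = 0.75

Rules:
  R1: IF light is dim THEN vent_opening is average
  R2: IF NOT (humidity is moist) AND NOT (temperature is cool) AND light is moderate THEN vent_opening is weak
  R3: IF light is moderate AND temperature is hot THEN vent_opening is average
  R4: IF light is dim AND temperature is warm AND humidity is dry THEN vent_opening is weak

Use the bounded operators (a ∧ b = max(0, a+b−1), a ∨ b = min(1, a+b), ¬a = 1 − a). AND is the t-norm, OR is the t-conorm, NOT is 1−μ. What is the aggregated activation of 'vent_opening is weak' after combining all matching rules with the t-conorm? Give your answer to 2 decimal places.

R1: dim=0.53 → w = 0.53
R2: ¬moist=1−0.30=0.70, ¬cool=1−0.18=0.82, moderate=0.75; AND[max(0, a+b−1)] → w = 0.27
R3: moderate=0.75, hot=0.39; AND[max(0, a+b−1)] → w = 0.14
R4: dim=0.53, warm=0.68, dry=0.77; AND[max(0, a+b−1)] → w = 0.00
Rules with consequent 'weak': {R2, R4} → strengths 0.27, 0.00
Aggregate via t-conorm [min(1, a+b)]: 0.27

0.27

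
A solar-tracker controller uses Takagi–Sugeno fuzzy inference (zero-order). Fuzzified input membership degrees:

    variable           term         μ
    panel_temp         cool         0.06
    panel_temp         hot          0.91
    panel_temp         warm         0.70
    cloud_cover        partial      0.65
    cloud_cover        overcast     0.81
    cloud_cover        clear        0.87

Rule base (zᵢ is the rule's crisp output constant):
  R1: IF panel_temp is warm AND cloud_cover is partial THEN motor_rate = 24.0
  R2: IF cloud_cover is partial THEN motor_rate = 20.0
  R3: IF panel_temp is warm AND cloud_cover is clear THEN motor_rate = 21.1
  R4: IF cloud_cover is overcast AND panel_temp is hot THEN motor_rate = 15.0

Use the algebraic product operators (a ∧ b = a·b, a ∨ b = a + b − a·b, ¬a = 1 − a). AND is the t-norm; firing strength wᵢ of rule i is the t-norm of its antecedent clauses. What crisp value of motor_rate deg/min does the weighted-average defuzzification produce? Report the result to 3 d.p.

R1 (z=24.0): warm=0.70, partial=0.65; AND[a·b] → w = 0.4550
R2 (z=20.0): partial=0.65 → w = 0.6500
R3 (z=21.1): warm=0.70, clear=0.87; AND[a·b] → w = 0.6090
R4 (z=15.0): overcast=0.81, hot=0.91; AND[a·b] → w = 0.7371
Weighted average = (0.4550·24.0 + 0.6500·20.0 + 0.6090·21.1 + 0.7371·15.0) / (0.4550 + 0.6500 + 0.6090 + 0.7371)
  = 47.8264 / 2.4511 = 19.512

19.512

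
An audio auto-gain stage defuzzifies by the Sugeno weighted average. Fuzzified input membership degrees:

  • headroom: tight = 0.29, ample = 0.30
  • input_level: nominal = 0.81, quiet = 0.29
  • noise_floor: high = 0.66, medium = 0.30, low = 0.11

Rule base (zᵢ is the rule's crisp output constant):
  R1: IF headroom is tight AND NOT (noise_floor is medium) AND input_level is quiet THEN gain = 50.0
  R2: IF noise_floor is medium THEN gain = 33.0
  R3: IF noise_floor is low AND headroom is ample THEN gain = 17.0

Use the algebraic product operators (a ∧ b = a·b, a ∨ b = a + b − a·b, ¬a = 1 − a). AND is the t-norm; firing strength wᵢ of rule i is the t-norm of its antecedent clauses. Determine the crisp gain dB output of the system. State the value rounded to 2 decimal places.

R1 (z=50.0): tight=0.29, ¬medium=1−0.30=0.70, quiet=0.29; AND[a·b] → w = 0.0589
R2 (z=33.0): medium=0.30 → w = 0.3000
R3 (z=17.0): low=0.11, ample=0.30; AND[a·b] → w = 0.0330
Weighted average = (0.0589·50.0 + 0.3000·33.0 + 0.0330·17.0) / (0.0589 + 0.3000 + 0.0330)
  = 13.4045 / 0.3919 = 34.21

34.21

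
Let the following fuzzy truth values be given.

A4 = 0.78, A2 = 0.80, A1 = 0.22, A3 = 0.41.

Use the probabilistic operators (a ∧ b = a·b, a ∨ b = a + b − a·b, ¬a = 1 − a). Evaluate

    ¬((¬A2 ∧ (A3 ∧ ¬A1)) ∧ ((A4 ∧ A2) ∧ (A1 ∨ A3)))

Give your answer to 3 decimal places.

0.978

¬A2 = 1 − 0.8000 = 0.2000
¬A1 = 1 − 0.2200 = 0.7800
A3 ∧ ¬A1 = a·b on (0.4100, 0.7800) = 0.3198
¬A2 ∧ (A3 ∧ ¬A1) = a·b on (0.2000, 0.3198) = 0.0640
A4 ∧ A2 = a·b on (0.7800, 0.8000) = 0.6240
A1 ∨ A3 = a + b − a·b on (0.2200, 0.4100) = 0.5398
(A4 ∧ A2) ∧ (A1 ∨ A3) = a·b on (0.6240, 0.5398) = 0.3368
(¬A2 ∧ (A3 ∧ ¬A1)) ∧ ((A4 ∧ A2) ∧ (A1 ∨ A3)) = a·b on (0.0640, 0.3368) = 0.0215
¬((¬A2 ∧ (A3 ∧ ¬A1)) ∧ ((A4 ∧ A2) ∧ (A1 ∨ A3))) = 1 − 0.0215 = 0.9785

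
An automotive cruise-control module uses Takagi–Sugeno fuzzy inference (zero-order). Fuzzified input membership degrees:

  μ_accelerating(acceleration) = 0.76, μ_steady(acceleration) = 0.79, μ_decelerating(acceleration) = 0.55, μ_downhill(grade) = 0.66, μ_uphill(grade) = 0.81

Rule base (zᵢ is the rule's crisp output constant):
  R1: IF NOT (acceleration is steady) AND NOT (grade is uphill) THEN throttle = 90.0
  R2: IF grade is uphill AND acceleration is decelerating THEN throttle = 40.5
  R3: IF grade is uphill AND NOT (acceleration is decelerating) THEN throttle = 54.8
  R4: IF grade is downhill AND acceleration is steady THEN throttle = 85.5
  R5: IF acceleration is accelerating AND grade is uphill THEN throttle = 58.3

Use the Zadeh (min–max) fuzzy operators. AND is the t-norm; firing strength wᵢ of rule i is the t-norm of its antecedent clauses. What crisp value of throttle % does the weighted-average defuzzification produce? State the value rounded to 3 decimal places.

R1 (z=90.0): ¬steady=1−0.79=0.21, ¬uphill=1−0.81=0.19; AND[min(a, b)] → w = 0.19
R2 (z=40.5): uphill=0.81, decelerating=0.55; AND[min(a, b)] → w = 0.55
R3 (z=54.8): uphill=0.81, ¬decelerating=1−0.55=0.45; AND[min(a, b)] → w = 0.45
R4 (z=85.5): downhill=0.66, steady=0.79; AND[min(a, b)] → w = 0.66
R5 (z=58.3): accelerating=0.76, uphill=0.81; AND[min(a, b)] → w = 0.76
Weighted average = (0.19·90.0 + 0.55·40.5 + 0.45·54.8 + 0.66·85.5 + 0.76·58.3) / (0.19 + 0.55 + 0.45 + 0.66 + 0.76)
  = 164.7730 / 2.6100 = 63.131

63.131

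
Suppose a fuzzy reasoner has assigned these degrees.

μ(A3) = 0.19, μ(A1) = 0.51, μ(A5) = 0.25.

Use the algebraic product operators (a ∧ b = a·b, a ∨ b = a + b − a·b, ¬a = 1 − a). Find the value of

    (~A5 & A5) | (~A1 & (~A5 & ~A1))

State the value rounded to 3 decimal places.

~A5 = 1 − 0.2500 = 0.7500
~A5 & A5 = a·b on (0.7500, 0.2500) = 0.1875
~A1 = 1 − 0.5100 = 0.4900
~A5 = 1 − 0.2500 = 0.7500
~A1 = 1 − 0.5100 = 0.4900
~A5 & ~A1 = a·b on (0.7500, 0.4900) = 0.3675
~A1 & (~A5 & ~A1) = a·b on (0.4900, 0.3675) = 0.1801
(~A5 & A5) | (~A1 & (~A5 & ~A1)) = a + b − a·b on (0.1875, 0.1801) = 0.3338

0.334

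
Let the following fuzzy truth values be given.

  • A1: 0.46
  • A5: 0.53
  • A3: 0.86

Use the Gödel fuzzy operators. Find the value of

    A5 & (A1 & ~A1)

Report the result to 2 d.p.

~A1 = 1 − 0.46 = 0.54
A1 & ~A1 = min(a, b) on (0.46, 0.54) = 0.46
A5 & (A1 & ~A1) = min(a, b) on (0.53, 0.46) = 0.46

0.46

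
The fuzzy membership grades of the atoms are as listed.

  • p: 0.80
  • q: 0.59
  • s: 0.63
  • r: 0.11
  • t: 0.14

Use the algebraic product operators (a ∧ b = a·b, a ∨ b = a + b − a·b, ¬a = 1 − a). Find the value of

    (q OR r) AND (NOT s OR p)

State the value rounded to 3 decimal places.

0.555

q OR r = a + b − a·b on (0.5900, 0.1100) = 0.6351
NOT s = 1 − 0.6300 = 0.3700
NOT s OR p = a + b − a·b on (0.3700, 0.8000) = 0.8740
(q OR r) AND (NOT s OR p) = a·b on (0.6351, 0.8740) = 0.5551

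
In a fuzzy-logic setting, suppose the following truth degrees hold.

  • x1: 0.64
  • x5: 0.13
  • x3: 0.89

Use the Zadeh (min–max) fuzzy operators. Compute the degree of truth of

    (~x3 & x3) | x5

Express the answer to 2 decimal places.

~x3 = 1 − 0.89 = 0.11
~x3 & x3 = min(a, b) on (0.11, 0.89) = 0.11
(~x3 & x3) | x5 = max(a, b) on (0.11, 0.13) = 0.13

0.13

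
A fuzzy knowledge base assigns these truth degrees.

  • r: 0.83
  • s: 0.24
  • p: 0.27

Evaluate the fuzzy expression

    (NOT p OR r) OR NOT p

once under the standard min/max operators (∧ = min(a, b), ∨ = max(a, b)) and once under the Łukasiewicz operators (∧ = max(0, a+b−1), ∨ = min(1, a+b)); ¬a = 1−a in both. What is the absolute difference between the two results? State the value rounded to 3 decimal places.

0.170

Under standard min/max:
  NOT p = 1 − 0.27 = 0.73
  NOT p OR r = max(a, b) on (0.73, 0.83) = 0.83
  NOT p = 1 − 0.27 = 0.73
  (NOT p OR r) OR NOT p = max(a, b) on (0.83, 0.73) = 0.83
  → value = 0.8300
Under Łukasiewicz:
  NOT p = 1 − 0.27 = 0.73
  NOT p OR r = min(1, a+b) on (0.73, 0.83) = 1.00
  NOT p = 1 − 0.27 = 0.73
  (NOT p OR r) OR NOT p = min(1, a+b) on (1.00, 0.73) = 1.00
  → value = 1.0000
|0.8300 − 1.0000| = 0.170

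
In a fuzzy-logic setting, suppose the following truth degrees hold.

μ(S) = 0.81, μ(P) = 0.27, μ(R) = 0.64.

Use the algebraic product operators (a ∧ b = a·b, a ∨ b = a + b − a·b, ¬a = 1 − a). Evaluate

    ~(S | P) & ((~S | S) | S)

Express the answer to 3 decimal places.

0.135

S | P = a + b − a·b on (0.8100, 0.2700) = 0.8613
~(S | P) = 1 − 0.8613 = 0.1387
~S = 1 − 0.8100 = 0.1900
~S | S = a + b − a·b on (0.1900, 0.8100) = 0.8461
(~S | S) | S = a + b − a·b on (0.8461, 0.8100) = 0.9708
~(S | P) & ((~S | S) | S) = a·b on (0.1387, 0.9708) = 0.1346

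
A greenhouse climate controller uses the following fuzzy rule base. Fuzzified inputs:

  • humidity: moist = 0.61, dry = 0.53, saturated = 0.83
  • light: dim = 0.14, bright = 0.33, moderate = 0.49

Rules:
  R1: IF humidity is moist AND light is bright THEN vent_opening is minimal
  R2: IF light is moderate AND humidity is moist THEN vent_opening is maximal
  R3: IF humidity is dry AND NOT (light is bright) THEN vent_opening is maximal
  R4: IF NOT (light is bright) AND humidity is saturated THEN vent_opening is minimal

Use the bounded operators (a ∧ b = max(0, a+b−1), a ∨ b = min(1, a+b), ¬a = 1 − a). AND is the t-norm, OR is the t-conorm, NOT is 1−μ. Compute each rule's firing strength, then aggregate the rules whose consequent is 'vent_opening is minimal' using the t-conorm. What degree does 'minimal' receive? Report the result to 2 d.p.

0.50

R1: moist=0.61, bright=0.33; AND[max(0, a+b−1)] → w = 0.00
R2: moderate=0.49, moist=0.61; AND[max(0, a+b−1)] → w = 0.10
R3: dry=0.53, ¬bright=1−0.33=0.67; AND[max(0, a+b−1)] → w = 0.20
R4: ¬bright=1−0.33=0.67, saturated=0.83; AND[max(0, a+b−1)] → w = 0.50
Rules with consequent 'minimal': {R1, R4} → strengths 0.00, 0.50
Aggregate via t-conorm [min(1, a+b)]: 0.50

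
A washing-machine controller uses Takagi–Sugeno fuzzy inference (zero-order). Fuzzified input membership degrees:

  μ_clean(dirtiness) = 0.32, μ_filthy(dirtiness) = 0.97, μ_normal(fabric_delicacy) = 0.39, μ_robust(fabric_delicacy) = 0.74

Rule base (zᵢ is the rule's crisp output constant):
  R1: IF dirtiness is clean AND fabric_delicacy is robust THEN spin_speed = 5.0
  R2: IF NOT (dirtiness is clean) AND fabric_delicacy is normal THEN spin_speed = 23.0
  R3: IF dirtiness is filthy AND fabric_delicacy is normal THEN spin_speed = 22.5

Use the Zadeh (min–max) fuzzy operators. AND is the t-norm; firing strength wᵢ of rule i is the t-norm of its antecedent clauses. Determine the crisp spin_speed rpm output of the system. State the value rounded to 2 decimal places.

17.59

R1 (z=5.0): clean=0.32, robust=0.74; AND[min(a, b)] → w = 0.32
R2 (z=23.0): ¬clean=1−0.32=0.68, normal=0.39; AND[min(a, b)] → w = 0.39
R3 (z=22.5): filthy=0.97, normal=0.39; AND[min(a, b)] → w = 0.39
Weighted average = (0.32·5.0 + 0.39·23.0 + 0.39·22.5) / (0.32 + 0.39 + 0.39)
  = 19.3450 / 1.1000 = 17.59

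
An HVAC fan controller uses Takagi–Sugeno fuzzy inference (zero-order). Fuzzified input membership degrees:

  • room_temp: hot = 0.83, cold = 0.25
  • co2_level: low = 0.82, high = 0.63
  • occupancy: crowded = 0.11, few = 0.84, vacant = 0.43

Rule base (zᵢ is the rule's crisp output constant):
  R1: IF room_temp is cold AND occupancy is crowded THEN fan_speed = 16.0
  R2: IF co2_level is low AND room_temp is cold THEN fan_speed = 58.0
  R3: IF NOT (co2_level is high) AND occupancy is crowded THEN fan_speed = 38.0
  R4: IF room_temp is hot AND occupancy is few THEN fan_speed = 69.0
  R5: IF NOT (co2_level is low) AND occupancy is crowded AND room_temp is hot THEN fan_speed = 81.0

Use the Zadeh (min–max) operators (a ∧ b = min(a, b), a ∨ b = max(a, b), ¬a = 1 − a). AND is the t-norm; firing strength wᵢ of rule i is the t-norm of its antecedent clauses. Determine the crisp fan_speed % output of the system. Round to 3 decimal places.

61.433

R1 (z=16.0): cold=0.25, crowded=0.11; AND[min(a, b)] → w = 0.11
R2 (z=58.0): low=0.82, cold=0.25; AND[min(a, b)] → w = 0.25
R3 (z=38.0): ¬high=1−0.63=0.37, crowded=0.11; AND[min(a, b)] → w = 0.11
R4 (z=69.0): hot=0.83, few=0.84; AND[min(a, b)] → w = 0.83
R5 (z=81.0): ¬low=1−0.82=0.18, crowded=0.11, hot=0.83; AND[min(a, b)] → w = 0.11
Weighted average = (0.11·16.0 + 0.25·58.0 + 0.11·38.0 + 0.83·69.0 + 0.11·81.0) / (0.11 + 0.25 + 0.11 + 0.83 + 0.11)
  = 86.6200 / 1.4100 = 61.433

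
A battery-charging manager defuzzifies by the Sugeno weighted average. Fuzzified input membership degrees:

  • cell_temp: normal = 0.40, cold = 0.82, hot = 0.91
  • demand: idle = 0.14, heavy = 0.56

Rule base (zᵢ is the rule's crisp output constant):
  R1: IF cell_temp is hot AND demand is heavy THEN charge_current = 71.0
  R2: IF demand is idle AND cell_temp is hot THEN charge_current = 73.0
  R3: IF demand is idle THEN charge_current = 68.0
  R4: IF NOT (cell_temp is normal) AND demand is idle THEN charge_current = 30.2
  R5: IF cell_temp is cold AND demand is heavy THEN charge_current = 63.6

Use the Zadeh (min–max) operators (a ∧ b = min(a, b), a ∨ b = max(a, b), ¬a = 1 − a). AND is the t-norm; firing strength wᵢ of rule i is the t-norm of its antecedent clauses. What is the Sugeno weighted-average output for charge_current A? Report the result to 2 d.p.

R1 (z=71.0): hot=0.91, heavy=0.56; AND[min(a, b)] → w = 0.56
R2 (z=73.0): idle=0.14, hot=0.91; AND[min(a, b)] → w = 0.14
R3 (z=68.0): idle=0.14 → w = 0.14
R4 (z=30.2): ¬normal=1−0.40=0.60, idle=0.14; AND[min(a, b)] → w = 0.14
R5 (z=63.6): cold=0.82, heavy=0.56; AND[min(a, b)] → w = 0.56
Weighted average = (0.56·71.0 + 0.14·73.0 + 0.14·68.0 + 0.14·30.2 + 0.56·63.6) / (0.56 + 0.14 + 0.14 + 0.14 + 0.56)
  = 99.3440 / 1.5400 = 64.51

64.51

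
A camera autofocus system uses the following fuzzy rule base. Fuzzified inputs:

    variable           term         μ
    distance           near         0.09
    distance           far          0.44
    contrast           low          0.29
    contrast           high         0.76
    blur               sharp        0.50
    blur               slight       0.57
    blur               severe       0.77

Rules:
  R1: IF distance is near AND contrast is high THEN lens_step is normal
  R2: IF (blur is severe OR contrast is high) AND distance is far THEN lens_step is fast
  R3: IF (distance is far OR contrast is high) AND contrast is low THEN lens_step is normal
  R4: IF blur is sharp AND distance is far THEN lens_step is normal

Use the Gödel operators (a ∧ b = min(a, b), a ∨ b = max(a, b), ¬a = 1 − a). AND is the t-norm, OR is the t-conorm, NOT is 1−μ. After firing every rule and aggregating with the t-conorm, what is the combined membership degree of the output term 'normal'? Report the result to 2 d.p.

0.44

R1: near=0.09, high=0.76; AND[min(a, b)] → w = 0.09
R2: (severe=0.77 OR high=0.76) = 0.77; AND[min(a, b)] with far=0.44 → w = 0.44
R3: (far=0.44 OR high=0.76) = 0.76; AND[min(a, b)] with low=0.29 → w = 0.29
R4: sharp=0.50, far=0.44; AND[min(a, b)] → w = 0.44
Rules with consequent 'normal': {R1, R3, R4} → strengths 0.09, 0.29, 0.44
Aggregate via t-conorm [max(a, b)]: 0.44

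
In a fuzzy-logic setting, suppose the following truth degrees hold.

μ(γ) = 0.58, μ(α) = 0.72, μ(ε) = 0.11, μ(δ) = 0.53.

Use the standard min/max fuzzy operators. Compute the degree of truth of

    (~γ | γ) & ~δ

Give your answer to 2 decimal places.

~γ = 1 − 0.58 = 0.42
~γ | γ = max(a, b) on (0.42, 0.58) = 0.58
~δ = 1 − 0.53 = 0.47
(~γ | γ) & ~δ = min(a, b) on (0.58, 0.47) = 0.47

0.47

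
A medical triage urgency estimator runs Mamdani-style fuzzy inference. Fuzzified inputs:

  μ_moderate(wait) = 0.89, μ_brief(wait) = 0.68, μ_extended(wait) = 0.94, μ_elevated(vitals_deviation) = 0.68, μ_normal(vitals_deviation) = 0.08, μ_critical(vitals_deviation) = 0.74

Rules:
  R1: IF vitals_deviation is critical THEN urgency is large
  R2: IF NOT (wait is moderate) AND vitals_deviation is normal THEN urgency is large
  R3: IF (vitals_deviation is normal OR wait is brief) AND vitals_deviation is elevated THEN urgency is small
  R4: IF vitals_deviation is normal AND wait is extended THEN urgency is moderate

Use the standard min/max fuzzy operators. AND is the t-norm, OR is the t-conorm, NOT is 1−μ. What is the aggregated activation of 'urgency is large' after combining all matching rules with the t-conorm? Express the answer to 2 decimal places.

0.74

R1: critical=0.74 → w = 0.74
R2: ¬moderate=1−0.89=0.11, normal=0.08; AND[min(a, b)] → w = 0.08
R3: (normal=0.08 OR brief=0.68) = 0.68; AND[min(a, b)] with elevated=0.68 → w = 0.68
R4: normal=0.08, extended=0.94; AND[min(a, b)] → w = 0.08
Rules with consequent 'large': {R1, R2} → strengths 0.74, 0.08
Aggregate via t-conorm [max(a, b)]: 0.74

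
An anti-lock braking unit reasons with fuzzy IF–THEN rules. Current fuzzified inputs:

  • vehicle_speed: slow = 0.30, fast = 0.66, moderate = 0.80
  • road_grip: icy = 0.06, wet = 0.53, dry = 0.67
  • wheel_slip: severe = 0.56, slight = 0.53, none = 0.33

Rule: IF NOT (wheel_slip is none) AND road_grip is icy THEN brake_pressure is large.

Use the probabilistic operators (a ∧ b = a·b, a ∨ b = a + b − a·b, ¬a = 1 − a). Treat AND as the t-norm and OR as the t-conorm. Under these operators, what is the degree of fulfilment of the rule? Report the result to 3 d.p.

0.040

firing strength: ¬none=1−0.33=0.67, icy=0.06; AND[a·b] → w = 0.0402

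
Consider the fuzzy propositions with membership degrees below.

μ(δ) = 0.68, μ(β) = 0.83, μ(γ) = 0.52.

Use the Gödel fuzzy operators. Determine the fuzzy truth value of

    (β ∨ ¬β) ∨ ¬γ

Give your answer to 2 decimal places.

0.83

¬β = 1 − 0.83 = 0.17
β ∨ ¬β = max(a, b) on (0.83, 0.17) = 0.83
¬γ = 1 − 0.52 = 0.48
(β ∨ ¬β) ∨ ¬γ = max(a, b) on (0.83, 0.48) = 0.83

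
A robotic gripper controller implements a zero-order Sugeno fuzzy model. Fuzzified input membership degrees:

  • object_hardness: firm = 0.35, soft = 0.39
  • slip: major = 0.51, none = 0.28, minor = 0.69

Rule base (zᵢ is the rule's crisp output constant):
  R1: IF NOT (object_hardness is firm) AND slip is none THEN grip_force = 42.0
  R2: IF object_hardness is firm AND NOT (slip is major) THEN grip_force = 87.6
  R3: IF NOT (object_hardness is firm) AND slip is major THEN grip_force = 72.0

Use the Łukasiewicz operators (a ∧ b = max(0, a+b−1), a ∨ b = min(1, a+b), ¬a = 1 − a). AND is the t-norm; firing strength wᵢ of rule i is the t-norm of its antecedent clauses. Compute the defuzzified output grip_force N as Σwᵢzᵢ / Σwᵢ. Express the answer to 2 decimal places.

R1 (z=42.0): ¬firm=1−0.35=0.65, none=0.28; AND[max(0, a+b−1)] → w = 0.00
R2 (z=87.6): firm=0.35, ¬major=1−0.51=0.49; AND[max(0, a+b−1)] → w = 0.00
R3 (z=72.0): ¬firm=1−0.35=0.65, major=0.51; AND[max(0, a+b−1)] → w = 0.16
Weighted average = (0.00·42.0 + 0.00·87.6 + 0.16·72.0) / (0.00 + 0.00 + 0.16)
  = 11.5200 / 0.1600 = 72.00

72.00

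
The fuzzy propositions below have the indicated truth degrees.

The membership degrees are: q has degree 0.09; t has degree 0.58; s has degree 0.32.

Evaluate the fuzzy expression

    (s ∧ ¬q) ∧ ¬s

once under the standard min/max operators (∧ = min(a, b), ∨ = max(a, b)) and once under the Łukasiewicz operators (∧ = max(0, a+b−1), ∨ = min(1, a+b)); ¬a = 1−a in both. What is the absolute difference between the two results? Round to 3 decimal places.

0.320

Under standard min/max:
  ¬q = 1 − 0.09 = 0.91
  s ∧ ¬q = min(a, b) on (0.32, 0.91) = 0.32
  ¬s = 1 − 0.32 = 0.68
  (s ∧ ¬q) ∧ ¬s = min(a, b) on (0.32, 0.68) = 0.32
  → value = 0.3200
Under Łukasiewicz:
  ¬q = 1 − 0.09 = 0.91
  s ∧ ¬q = max(0, a+b−1) on (0.32, 0.91) = 0.23
  ¬s = 1 − 0.32 = 0.68
  (s ∧ ¬q) ∧ ¬s = max(0, a+b−1) on (0.23, 0.68) = 0.00
  → value = 0.0000
|0.3200 − 0.0000| = 0.320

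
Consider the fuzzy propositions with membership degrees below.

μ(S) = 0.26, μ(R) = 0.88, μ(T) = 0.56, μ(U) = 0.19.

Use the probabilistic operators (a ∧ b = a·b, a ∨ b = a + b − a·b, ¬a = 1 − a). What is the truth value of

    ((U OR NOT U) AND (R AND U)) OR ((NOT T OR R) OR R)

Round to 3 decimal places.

0.993

NOT U = 1 − 0.1900 = 0.8100
U OR NOT U = a + b − a·b on (0.1900, 0.8100) = 0.8461
R AND U = a·b on (0.8800, 0.1900) = 0.1672
(U OR NOT U) AND (R AND U) = a·b on (0.8461, 0.1672) = 0.1415
NOT T = 1 − 0.5600 = 0.4400
NOT T OR R = a + b − a·b on (0.4400, 0.8800) = 0.9328
(NOT T OR R) OR R = a + b − a·b on (0.9328, 0.8800) = 0.9919
((U OR NOT U) AND (R AND U)) OR ((NOT T OR R) OR R) = a + b − a·b on (0.1415, 0.9919) = 0.9931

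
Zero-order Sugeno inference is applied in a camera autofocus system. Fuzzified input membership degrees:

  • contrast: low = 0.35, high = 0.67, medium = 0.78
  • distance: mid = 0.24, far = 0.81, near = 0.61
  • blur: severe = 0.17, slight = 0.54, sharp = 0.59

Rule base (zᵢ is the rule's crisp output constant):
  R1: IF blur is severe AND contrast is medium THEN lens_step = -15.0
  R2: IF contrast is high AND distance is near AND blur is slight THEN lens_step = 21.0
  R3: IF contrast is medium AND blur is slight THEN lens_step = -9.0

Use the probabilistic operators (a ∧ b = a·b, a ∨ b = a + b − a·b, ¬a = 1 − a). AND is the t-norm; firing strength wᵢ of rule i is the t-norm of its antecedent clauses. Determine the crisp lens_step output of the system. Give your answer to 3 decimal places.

-1.479

R1 (z=-15.0): severe=0.17, medium=0.78; AND[a·b] → w = 0.1326
R2 (z=21.0): high=0.67, near=0.61, slight=0.54; AND[a·b] → w = 0.2207
R3 (z=-9.0): medium=0.78, slight=0.54; AND[a·b] → w = 0.4212
Weighted average = (0.1326·-15.0 + 0.2207·21.0 + 0.4212·-9.0) / (0.1326 + 0.2207 + 0.4212)
  = -1.1451 / 0.7745 = -1.479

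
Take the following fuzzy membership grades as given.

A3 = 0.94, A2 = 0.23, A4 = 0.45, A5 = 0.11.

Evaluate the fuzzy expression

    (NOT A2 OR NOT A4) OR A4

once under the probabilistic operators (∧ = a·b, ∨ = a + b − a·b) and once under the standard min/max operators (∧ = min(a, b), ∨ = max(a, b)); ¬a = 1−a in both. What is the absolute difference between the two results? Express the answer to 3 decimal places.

0.173

Under probabilistic:
  NOT A2 = 1 − 0.2300 = 0.7700
  NOT A4 = 1 − 0.4500 = 0.5500
  NOT A2 OR NOT A4 = a + b − a·b on (0.7700, 0.5500) = 0.8965
  (NOT A2 OR NOT A4) OR A4 = a + b − a·b on (0.8965, 0.4500) = 0.9431
  → value = 0.9431
Under standard min/max:
  NOT A2 = 1 − 0.23 = 0.77
  NOT A4 = 1 − 0.45 = 0.55
  NOT A2 OR NOT A4 = max(a, b) on (0.77, 0.55) = 0.77
  (NOT A2 OR NOT A4) OR A4 = max(a, b) on (0.77, 0.45) = 0.77
  → value = 0.7700
|0.9431 − 0.7700| = 0.173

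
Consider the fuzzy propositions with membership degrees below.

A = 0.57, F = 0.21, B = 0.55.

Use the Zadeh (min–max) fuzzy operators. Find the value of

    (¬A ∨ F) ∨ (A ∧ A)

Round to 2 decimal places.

0.57

¬A = 1 − 0.57 = 0.43
¬A ∨ F = max(a, b) on (0.43, 0.21) = 0.43
A ∧ A = min(a, b) on (0.57, 0.57) = 0.57
(¬A ∨ F) ∨ (A ∧ A) = max(a, b) on (0.43, 0.57) = 0.57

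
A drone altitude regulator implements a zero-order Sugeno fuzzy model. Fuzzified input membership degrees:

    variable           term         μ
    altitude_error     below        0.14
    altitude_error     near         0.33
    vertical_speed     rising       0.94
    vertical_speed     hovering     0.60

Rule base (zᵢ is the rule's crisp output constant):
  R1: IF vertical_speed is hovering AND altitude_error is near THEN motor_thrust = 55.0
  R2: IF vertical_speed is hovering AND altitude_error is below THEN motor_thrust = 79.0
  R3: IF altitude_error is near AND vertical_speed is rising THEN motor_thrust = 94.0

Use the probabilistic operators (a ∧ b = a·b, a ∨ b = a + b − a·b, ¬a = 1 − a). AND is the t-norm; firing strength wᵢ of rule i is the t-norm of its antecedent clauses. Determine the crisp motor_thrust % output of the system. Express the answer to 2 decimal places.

R1 (z=55.0): hovering=0.60, near=0.33; AND[a·b] → w = 0.1980
R2 (z=79.0): hovering=0.60, below=0.14; AND[a·b] → w = 0.0840
R3 (z=94.0): near=0.33, rising=0.94; AND[a·b] → w = 0.3102
Weighted average = (0.1980·55.0 + 0.0840·79.0 + 0.3102·94.0) / (0.1980 + 0.0840 + 0.3102)
  = 46.6848 / 0.5922 = 78.83

78.83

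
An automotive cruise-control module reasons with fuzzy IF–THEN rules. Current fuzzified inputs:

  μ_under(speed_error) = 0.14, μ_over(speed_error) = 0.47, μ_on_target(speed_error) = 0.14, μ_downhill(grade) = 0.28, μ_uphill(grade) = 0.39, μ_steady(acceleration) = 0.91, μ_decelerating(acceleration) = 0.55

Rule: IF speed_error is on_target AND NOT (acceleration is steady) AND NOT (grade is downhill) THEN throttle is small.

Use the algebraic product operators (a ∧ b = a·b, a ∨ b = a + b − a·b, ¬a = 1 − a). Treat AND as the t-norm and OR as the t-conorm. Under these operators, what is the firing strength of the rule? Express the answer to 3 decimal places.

firing strength: on_target=0.14, ¬steady=1−0.91=0.09, ¬downhill=1−0.28=0.72; AND[a·b] → w = 0.0091

0.009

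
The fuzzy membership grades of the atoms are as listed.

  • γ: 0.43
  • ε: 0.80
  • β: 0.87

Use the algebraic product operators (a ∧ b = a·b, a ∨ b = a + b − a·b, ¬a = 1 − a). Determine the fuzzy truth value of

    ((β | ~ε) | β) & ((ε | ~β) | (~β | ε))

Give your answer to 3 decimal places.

0.957

~ε = 1 − 0.8000 = 0.2000
β | ~ε = a + b − a·b on (0.8700, 0.2000) = 0.8960
(β | ~ε) | β = a + b − a·b on (0.8960, 0.8700) = 0.9865
~β = 1 − 0.8700 = 0.1300
ε | ~β = a + b − a·b on (0.8000, 0.1300) = 0.8260
~β = 1 − 0.8700 = 0.1300
~β | ε = a + b − a·b on (0.1300, 0.8000) = 0.8260
(ε | ~β) | (~β | ε) = a + b − a·b on (0.8260, 0.8260) = 0.9697
((β | ~ε) | β) & ((ε | ~β) | (~β | ε)) = a·b on (0.9865, 0.9697) = 0.9566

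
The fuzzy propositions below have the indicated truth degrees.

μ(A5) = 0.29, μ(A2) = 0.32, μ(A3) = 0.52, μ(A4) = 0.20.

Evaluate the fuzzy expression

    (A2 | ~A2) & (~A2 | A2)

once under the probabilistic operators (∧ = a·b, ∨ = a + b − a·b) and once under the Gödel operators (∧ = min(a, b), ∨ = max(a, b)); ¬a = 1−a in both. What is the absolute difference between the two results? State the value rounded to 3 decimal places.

0.068

Under probabilistic:
  ~A2 = 1 − 0.3200 = 0.6800
  A2 | ~A2 = a + b − a·b on (0.3200, 0.6800) = 0.7824
  ~A2 = 1 − 0.3200 = 0.6800
  ~A2 | A2 = a + b − a·b on (0.6800, 0.3200) = 0.7824
  (A2 | ~A2) & (~A2 | A2) = a·b on (0.7824, 0.7824) = 0.6121
  → value = 0.6121
Under Gödel:
  ~A2 = 1 − 0.32 = 0.68
  A2 | ~A2 = max(a, b) on (0.32, 0.68) = 0.68
  ~A2 = 1 − 0.32 = 0.68
  ~A2 | A2 = max(a, b) on (0.68, 0.32) = 0.68
  (A2 | ~A2) & (~A2 | A2) = min(a, b) on (0.68, 0.68) = 0.68
  → value = 0.6800
|0.6121 − 0.6800| = 0.068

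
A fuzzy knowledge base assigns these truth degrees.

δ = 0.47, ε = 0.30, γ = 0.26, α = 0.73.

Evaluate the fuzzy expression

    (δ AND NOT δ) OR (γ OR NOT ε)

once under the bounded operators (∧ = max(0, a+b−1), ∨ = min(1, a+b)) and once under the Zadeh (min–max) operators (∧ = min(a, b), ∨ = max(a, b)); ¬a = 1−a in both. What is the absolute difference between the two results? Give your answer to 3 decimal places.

0.260

Under bounded:
  NOT δ = 1 − 0.47 = 0.53
  δ AND NOT δ = max(0, a+b−1) on (0.47, 0.53) = 0.00
  NOT ε = 1 − 0.30 = 0.70
  γ OR NOT ε = min(1, a+b) on (0.26, 0.70) = 0.96
  (δ AND NOT δ) OR (γ OR NOT ε) = min(1, a+b) on (0.00, 0.96) = 0.96
  → value = 0.9600
Under Zadeh (min–max):
  NOT δ = 1 − 0.47 = 0.53
  δ AND NOT δ = min(a, b) on (0.47, 0.53) = 0.47
  NOT ε = 1 − 0.30 = 0.70
  γ OR NOT ε = max(a, b) on (0.26, 0.70) = 0.70
  (δ AND NOT δ) OR (γ OR NOT ε) = max(a, b) on (0.47, 0.70) = 0.70
  → value = 0.7000
|0.9600 − 0.7000| = 0.260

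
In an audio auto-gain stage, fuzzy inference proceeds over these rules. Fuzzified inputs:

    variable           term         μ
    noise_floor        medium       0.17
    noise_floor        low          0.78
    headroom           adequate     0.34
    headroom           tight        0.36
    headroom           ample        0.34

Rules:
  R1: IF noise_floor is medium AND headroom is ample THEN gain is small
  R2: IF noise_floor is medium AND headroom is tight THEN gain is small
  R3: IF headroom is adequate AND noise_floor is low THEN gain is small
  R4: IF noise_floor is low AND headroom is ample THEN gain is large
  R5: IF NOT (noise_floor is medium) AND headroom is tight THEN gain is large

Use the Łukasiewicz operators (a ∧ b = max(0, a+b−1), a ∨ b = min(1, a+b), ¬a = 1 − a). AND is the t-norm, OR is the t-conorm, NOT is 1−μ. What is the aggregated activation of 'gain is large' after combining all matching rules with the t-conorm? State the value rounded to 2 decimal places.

R1: medium=0.17, ample=0.34; AND[max(0, a+b−1)] → w = 0.00
R2: medium=0.17, tight=0.36; AND[max(0, a+b−1)] → w = 0.00
R3: adequate=0.34, low=0.78; AND[max(0, a+b−1)] → w = 0.12
R4: low=0.78, ample=0.34; AND[max(0, a+b−1)] → w = 0.12
R5: ¬medium=1−0.17=0.83, tight=0.36; AND[max(0, a+b−1)] → w = 0.19
Rules with consequent 'large': {R4, R5} → strengths 0.12, 0.19
Aggregate via t-conorm [min(1, a+b)]: 0.31

0.31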